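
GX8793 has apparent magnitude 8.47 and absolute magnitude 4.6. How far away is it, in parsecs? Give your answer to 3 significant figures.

m − M = 5 log₁₀(d/10 pc)
8.47 − (4.6) = 3.87 = 5 log₁₀(d/10)
d = 10 × 10^(3.87/5) = 10 × 10^0.774 = 59.43 pc.

59.4 pc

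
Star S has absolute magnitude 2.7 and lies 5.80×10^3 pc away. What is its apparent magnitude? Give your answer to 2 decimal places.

m = M + 5 log₁₀(d/10 pc) = 2.7 + 5 log₁₀(5.80×10^3/10)
  = 2.7 + 5 × 2.763 = 2.7 + 13.82 = 16.52.

16.52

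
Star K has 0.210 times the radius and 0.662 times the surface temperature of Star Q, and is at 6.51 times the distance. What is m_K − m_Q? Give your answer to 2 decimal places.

9.25

L_K/L_Q = (0.210)²(0.662)⁴ = 0.008470.
F_K/F_Q = (L_K/L_Q)/(d_K/d_Q)² = 0.008470/42.38 = 1.999×10^-4.
m_K − m_Q = −2.5 log₁₀(1.999×10^-4) = 9.25.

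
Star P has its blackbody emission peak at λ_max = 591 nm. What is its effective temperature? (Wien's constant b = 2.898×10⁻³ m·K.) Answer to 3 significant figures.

4.90×10^3 K

T = b/λ_max = 2.898×10⁻³ / (591×10⁻⁹) = 4904 K.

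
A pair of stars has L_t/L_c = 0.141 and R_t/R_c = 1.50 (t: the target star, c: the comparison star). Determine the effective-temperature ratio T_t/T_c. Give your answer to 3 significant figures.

L ∝ R²T⁴ gives T ∝ (L/R²)^(1/4), so
T_t/T_c = (0.141 / 1.50²)^(1/4) = (0.06267)^(1/4) = 0.5003.

0.500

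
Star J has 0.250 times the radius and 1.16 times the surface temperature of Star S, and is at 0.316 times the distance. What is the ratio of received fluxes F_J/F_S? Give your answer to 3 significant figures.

1.13

L_J/L_S = (R_J/R_S)²(T_J/T_S)⁴ = (0.250)² × (1.16)⁴ = 0.1132.
F_J/F_S = (L_J/L_S)/(d_J/d_S)² = 0.1132 / (0.316)² = 1.133.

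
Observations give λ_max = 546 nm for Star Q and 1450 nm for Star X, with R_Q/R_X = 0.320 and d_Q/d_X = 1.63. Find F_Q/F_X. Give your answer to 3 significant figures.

Wien's law: T_Q/T_X = λ_X/λ_Q = 1450/546 = 2.656.
L_Q/L_X = (R_Q/R_X)²(T_Q/T_X)⁴ = (0.320)²(2.656)⁴ = 5.093.
F_Q/F_X = (L_Q/L_X)/(d_Q/d_X)² = 5.093/(1.63)² = 1.917.

1.92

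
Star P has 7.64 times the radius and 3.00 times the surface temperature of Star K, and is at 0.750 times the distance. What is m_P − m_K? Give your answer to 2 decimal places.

-9.81

L_P/L_K = (7.64)²(3.00)⁴ = 4728.
F_P/F_K = (L_P/L_K)/(d_P/d_K)² = 4728/0.5625 = 8405.
m_P − m_K = −2.5 log₁₀(8405) = -9.81.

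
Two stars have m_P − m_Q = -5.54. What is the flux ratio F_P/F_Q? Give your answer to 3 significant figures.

F_P/F_Q = 10^(−(m_P − m_Q)/2.5) = 10^(5.54/2.5) = 10^2.216 = 164.4.

164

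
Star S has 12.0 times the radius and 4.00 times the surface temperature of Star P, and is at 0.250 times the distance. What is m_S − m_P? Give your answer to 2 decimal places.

L_S/L_P = (12.0)²(4.00)⁴ = 3.686×10^4.
F_S/F_P = (L_S/L_P)/(d_S/d_P)² = 3.686×10^4/0.06250 = 5.898×10^5.
m_S − m_P = −2.5 log₁₀(5.898×10^5) = -14.43.

-14.43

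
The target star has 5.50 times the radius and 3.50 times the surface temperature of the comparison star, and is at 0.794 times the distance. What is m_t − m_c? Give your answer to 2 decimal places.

L_t/L_c = (5.50)²(3.50)⁴ = 4539.
F_t/F_c = (L_t/L_c)/(d_t/d_c)² = 4539/0.6304 = 7200.
m_t − m_c = −2.5 log₁₀(7200) = -9.64.

-9.64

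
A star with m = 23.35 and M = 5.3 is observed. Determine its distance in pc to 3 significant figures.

4.07×10^4 pc

m − M = 5 log₁₀(d/10 pc)
23.35 − (5.3) = 18.05 = 5 log₁₀(d/10)
d = 10 × 10^(18.05/5) = 10 × 10^3.610 = 4.074×10^4 pc.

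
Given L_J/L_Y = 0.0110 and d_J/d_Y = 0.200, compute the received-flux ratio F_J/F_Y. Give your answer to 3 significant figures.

F = L/(4πd²), so F_J/F_Y = (L_J/L_Y) / (d_J/d_Y)²
= 0.0110 / (0.200)² = 0.0110 / 0.04000 = 0.2750.

0.275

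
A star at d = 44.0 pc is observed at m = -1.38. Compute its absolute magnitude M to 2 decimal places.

-4.60

M = m − 5 log₁₀(d/10 pc) = -1.38 − 5 log₁₀(44.0/10)
  = -1.38 − 5 × 0.643 = -1.38 − 3.22 = -4.60.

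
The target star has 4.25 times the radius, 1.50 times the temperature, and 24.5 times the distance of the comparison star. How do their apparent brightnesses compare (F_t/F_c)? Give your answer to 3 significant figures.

0.152

L_t/L_c = (R_t/R_c)²(T_t/T_c)⁴ = (4.25)² × (1.50)⁴ = 91.44.
F_t/F_c = (L_t/L_c)/(d_t/d_c)² = 91.44 / (24.5)² = 0.1523.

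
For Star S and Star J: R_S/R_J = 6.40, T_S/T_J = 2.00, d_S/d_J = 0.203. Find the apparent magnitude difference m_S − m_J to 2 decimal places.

-10.50

L_S/L_J = (6.40)²(2.00)⁴ = 655.4.
F_S/F_J = (L_S/L_J)/(d_S/d_J)² = 655.4/0.04121 = 1.590×10^4.
m_S − m_J = −2.5 log₁₀(1.590×10^4) = -10.50.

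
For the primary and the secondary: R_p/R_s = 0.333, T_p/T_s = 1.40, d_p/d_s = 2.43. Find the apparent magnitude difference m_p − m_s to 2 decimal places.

2.85

L_p/L_s = (0.333)²(1.40)⁴ = 0.4260.
F_p/F_s = (L_p/L_s)/(d_p/d_s)² = 0.4260/5.905 = 0.07214.
m_p − m_s = −2.5 log₁₀(0.07214) = 2.85.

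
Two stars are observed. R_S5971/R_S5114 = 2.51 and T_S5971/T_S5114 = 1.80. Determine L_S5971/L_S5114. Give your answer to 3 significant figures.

66.1

From the Stefan–Boltzmann law, L ∝ R²T⁴, so
L_S5971/L_S5114 = (R_S5971/R_S5114)² (T_S5971/T_S5114)⁴ = (2.51)² × (1.80)⁴ = 6.300 × 10.50 = 66.14.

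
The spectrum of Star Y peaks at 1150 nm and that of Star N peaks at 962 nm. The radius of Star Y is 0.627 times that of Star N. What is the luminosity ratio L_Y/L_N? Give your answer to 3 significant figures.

0.193

Wien's law gives T ∝ 1/λ_max, so T_Y/T_N = λ_N/λ_Y = 962/1150 = 0.8365.
Then L ∝ R²T⁴ gives L_Y/L_N = (0.627)² × (0.8365)⁴ = 0.3931 × 0.4897 = 0.1925.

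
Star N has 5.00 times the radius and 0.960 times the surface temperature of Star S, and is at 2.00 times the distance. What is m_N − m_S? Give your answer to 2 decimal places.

-1.81

L_N/L_S = (5.00)²(0.960)⁴ = 21.23.
F_N/F_S = (L_N/L_S)/(d_N/d_S)² = 21.23/4.000 = 5.308.
m_N − m_S = −2.5 log₁₀(5.308) = -1.81.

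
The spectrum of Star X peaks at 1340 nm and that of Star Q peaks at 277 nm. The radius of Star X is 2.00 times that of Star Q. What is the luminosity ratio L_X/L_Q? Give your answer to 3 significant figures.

0.00730

Wien's law gives T ∝ 1/λ_max, so T_X/T_Q = λ_Q/λ_X = 277/1340 = 0.2067.
Then L ∝ R²T⁴ gives L_X/L_Q = (2.00)² × (0.2067)⁴ = 4.000 × 0.001826 = 0.007304.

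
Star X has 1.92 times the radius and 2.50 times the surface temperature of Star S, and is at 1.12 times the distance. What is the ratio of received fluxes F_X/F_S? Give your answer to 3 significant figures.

115

L_X/L_S = (R_X/R_S)²(T_X/T_S)⁴ = (1.92)² × (2.50)⁴ = 144.0.
F_X/F_S = (L_X/L_S)/(d_X/d_S)² = 144.0 / (1.12)² = 114.8.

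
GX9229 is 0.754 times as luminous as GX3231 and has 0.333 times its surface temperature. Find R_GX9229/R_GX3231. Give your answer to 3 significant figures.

7.83

L ∝ R²T⁴ gives R ∝ √L / T², so
R_GX9229/R_GX3231 = √(0.754) / (0.333)² = 0.8683 / 0.1109 = 7.831.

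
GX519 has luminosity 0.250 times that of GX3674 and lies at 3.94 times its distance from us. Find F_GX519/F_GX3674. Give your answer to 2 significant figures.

F = L/(4πd²), so F_GX519/F_GX3674 = (L_GX519/L_GX3674) / (d_GX519/d_GX3674)²
= 0.250 / (3.94)² = 0.250 / 15.52 = 0.01610.

0.016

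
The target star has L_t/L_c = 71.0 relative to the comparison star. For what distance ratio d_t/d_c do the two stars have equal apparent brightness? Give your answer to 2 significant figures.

8.4

Equal flux requires L_t/d_t² = L_c/d_c², so d_t/d_c = √(L_t/L_c)
= √(71.0) = 8.426.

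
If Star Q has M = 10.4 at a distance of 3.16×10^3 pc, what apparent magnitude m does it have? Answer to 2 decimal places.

22.90

m = M + 5 log₁₀(d/10 pc) = 10.4 + 5 log₁₀(3.16×10^3/10)
  = 10.4 + 5 × 2.500 = 10.4 + 12.50 = 22.90.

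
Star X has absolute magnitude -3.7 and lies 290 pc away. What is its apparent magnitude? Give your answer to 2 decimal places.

m = M + 5 log₁₀(d/10 pc) = -3.7 + 5 log₁₀(290/10)
  = -3.7 + 5 × 1.462 = -3.7 + 7.31 = 3.61.

3.61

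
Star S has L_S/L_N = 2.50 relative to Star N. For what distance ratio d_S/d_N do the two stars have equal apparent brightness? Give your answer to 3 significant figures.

1.58

Equal flux requires L_S/d_S² = L_N/d_N², so d_S/d_N = √(L_S/L_N)
= √(2.50) = 1.581.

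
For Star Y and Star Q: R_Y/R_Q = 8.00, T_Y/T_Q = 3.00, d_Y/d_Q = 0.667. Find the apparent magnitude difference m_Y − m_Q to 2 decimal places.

-10.17

L_Y/L_Q = (8.00)²(3.00)⁴ = 5184.
F_Y/F_Q = (L_Y/L_Q)/(d_Y/d_Q)² = 5184/0.4449 = 1.165×10^4.
m_Y − m_Q = −2.5 log₁₀(1.165×10^4) = -10.17.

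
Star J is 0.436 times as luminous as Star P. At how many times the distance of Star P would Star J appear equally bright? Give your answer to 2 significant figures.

0.66

Equal flux requires L_J/d_J² = L_P/d_P², so d_J/d_P = √(L_J/L_P)
= √(0.436) = 0.6603.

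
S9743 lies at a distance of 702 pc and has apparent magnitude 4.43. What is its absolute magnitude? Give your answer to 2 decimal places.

-4.80

M = m − 5 log₁₀(d/10 pc) = 4.43 − 5 log₁₀(702/10)
  = 4.43 − 5 × 1.846 = 4.43 − 9.23 = -4.80.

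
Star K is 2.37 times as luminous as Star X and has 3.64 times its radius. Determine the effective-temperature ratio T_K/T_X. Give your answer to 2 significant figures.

0.65

L ∝ R²T⁴ gives T ∝ (L/R²)^(1/4), so
T_K/T_X = (2.37 / 3.64²)^(1/4) = (0.1789)^(1/4) = 0.6503.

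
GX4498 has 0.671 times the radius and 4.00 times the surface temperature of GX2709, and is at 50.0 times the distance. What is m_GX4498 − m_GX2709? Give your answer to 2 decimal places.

L_GX4498/L_GX2709 = (0.671)²(4.00)⁴ = 115.3.
F_GX4498/F_GX2709 = (L_GX4498/L_GX2709)/(d_GX4498/d_GX2709)² = 115.3/2500 = 0.04610.
m_GX4498 − m_GX2709 = −2.5 log₁₀(0.04610) = 3.34.

3.34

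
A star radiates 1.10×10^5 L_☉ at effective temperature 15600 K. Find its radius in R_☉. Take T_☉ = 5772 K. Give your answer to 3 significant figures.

45.4 R_☉

R/R_☉ = √(L/L_☉) / (T/T_☉)² = √(1.10×10^5) / (2.703)²
       = 331.7 / 7.305 = 45.40.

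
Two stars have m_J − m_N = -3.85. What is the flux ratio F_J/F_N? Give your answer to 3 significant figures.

F_J/F_N = 10^(−(m_J − m_N)/2.5) = 10^(3.85/2.5) = 10^1.540 = 34.67.

34.7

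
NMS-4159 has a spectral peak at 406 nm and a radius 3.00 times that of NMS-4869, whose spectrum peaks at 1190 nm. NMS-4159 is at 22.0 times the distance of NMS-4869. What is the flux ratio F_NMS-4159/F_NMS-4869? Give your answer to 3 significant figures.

1.37

Wien's law: T_NMS-4159/T_NMS-4869 = λ_NMS-4869/λ_NMS-4159 = 1190/406 = 2.931.
L_NMS-4159/L_NMS-4869 = (R_NMS-4159/R_NMS-4869)²(T_NMS-4159/T_NMS-4869)⁴ = (3.00)²(2.931)⁴ = 664.2.
F_NMS-4159/F_NMS-4869 = (L_NMS-4159/L_NMS-4869)/(d_NMS-4159/d_NMS-4869)² = 664.2/(22.0)² = 1.372.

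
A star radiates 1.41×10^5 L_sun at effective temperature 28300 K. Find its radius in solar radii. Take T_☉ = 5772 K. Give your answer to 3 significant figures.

15.6 solar radii

R/R_☉ = √(L/L_☉) / (T/T_☉)² = √(1.41×10^5) / (4.903)²
       = 375.5 / 24.04 = 15.62.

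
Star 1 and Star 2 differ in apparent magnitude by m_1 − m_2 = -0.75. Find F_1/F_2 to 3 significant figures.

2.00

F_1/F_2 = 10^(−(m_1 − m_2)/2.5) = 10^(0.75/2.5) = 10^0.300 = 1.995.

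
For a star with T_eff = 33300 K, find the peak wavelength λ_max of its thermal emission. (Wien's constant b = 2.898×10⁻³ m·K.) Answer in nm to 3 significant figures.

λ_max = b/T = 2.898×10⁻³ / 33300 = 8.70×10^-8 m = 87.03 nm.

87.0 nm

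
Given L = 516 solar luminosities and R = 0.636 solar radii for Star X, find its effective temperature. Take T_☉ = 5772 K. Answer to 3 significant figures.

T/T_☉ = (L/L_☉)^(1/4) / (R/R_☉)^(1/2)
T = 5772 × (516)^(1/4) / √(0.636) = 5772 × 4.766 / 0.7975 = 3.450×10^4 K.

3.45×10^4 K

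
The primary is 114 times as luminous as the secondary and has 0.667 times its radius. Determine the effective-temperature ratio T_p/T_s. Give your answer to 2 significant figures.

4.0

L ∝ R²T⁴ gives T ∝ (L/R²)^(1/4), so
T_p/T_s = (114 / 0.667²)^(1/4) = (256.2)^(1/4) = 4.001.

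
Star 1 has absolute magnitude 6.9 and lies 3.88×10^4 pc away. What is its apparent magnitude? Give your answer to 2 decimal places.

24.84

m = M + 5 log₁₀(d/10 pc) = 6.9 + 5 log₁₀(3.88×10^4/10)
  = 6.9 + 5 × 3.589 = 6.9 + 17.94 = 24.84.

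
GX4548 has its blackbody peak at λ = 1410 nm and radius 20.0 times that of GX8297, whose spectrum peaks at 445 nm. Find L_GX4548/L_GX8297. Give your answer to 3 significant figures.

3.97

Wien's law gives T ∝ 1/λ_max, so T_GX4548/T_GX8297 = λ_GX8297/λ_GX4548 = 445/1410 = 0.3156.
Then L ∝ R²T⁴ gives L_GX4548/L_GX8297 = (20.0)² × (0.3156)⁴ = 400.0 × 0.009921 = 3.968.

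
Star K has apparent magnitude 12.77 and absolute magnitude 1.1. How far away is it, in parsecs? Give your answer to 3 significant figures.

2.16×10^3 pc

m − M = 5 log₁₀(d/10 pc)
12.77 − (1.1) = 11.67 = 5 log₁₀(d/10)
d = 10 × 10^(11.67/5) = 10 × 10^2.334 = 2158 pc.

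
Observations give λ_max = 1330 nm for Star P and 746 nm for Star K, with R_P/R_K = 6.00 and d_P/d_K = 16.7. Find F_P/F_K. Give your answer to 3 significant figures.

Wien's law: T_P/T_K = λ_K/λ_P = 746/1330 = 0.5609.
L_P/L_K = (R_P/R_K)²(T_P/T_K)⁴ = (6.00)²(0.5609)⁴ = 3.563.
F_P/F_K = (L_P/L_K)/(d_P/d_K)² = 3.563/(16.7)² = 0.01278.

0.0128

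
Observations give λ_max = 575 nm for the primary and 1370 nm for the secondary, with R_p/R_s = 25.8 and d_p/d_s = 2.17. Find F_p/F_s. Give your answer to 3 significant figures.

Wien's law: T_p/T_s = λ_s/λ_p = 1370/575 = 2.383.
L_p/L_s = (R_p/R_s)²(T_p/T_s)⁴ = (25.8)²(2.383)⁴ = 2.145×10^4.
F_p/F_s = (L_p/L_s)/(d_p/d_s)² = 2.145×10^4/(2.17)² = 4555.

4.56×10^3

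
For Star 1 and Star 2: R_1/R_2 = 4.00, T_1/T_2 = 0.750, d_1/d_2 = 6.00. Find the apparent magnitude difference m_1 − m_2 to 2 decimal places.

L_1/L_2 = (4.00)²(0.750)⁴ = 5.062.
F_1/F_2 = (L_1/L_2)/(d_1/d_2)² = 5.062/36.00 = 0.1406.
m_1 − m_2 = −2.5 log₁₀(0.1406) = 2.13.

2.13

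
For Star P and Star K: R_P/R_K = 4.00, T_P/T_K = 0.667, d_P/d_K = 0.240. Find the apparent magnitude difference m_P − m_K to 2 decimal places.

-4.35

L_P/L_K = (4.00)²(0.667)⁴ = 3.167.
F_P/F_K = (L_P/L_K)/(d_P/d_K)² = 3.167/0.05760 = 54.98.
m_P − m_K = −2.5 log₁₀(54.98) = -4.35.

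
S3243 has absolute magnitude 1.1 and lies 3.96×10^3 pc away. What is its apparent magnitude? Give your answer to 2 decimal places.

m = M + 5 log₁₀(d/10 pc) = 1.1 + 5 log₁₀(3.96×10^3/10)
  = 1.1 + 5 × 2.598 = 1.1 + 12.99 = 14.09.

14.09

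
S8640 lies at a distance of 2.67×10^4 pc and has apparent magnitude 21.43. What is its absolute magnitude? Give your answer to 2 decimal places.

4.30

M = m − 5 log₁₀(d/10 pc) = 21.43 − 5 log₁₀(2.67×10^4/10)
  = 21.43 − 5 × 3.427 = 21.43 − 17.13 = 4.30.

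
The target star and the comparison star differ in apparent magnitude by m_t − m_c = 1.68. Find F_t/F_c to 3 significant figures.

F_t/F_c = 10^(−(m_t − m_c)/2.5) = 10^(-1.68/2.5) = 10^-0.672 = 0.2128.

0.213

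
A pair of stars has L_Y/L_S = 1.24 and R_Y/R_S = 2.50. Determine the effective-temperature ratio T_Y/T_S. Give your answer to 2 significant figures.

0.67

L ∝ R²T⁴ gives T ∝ (L/R²)^(1/4), so
T_Y/T_S = (1.24 / 2.50²)^(1/4) = (0.1984)^(1/4) = 0.6674.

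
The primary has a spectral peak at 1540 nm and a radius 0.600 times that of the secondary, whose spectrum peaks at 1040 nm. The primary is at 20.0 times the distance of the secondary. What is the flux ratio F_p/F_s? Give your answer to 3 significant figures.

Wien's law: T_p/T_s = λ_s/λ_p = 1040/1540 = 0.6753.
L_p/L_s = (R_p/R_s)²(T_p/T_s)⁴ = (0.600)²(0.6753)⁴ = 0.07488.
F_p/F_s = (L_p/L_s)/(d_p/d_s)² = 0.07488/(20.0)² = 1.872×10^-4.

1.87×10^-4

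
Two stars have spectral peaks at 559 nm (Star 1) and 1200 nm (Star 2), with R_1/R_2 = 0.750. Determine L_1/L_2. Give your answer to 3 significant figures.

Wien's law gives T ∝ 1/λ_max, so T_1/T_2 = λ_2/λ_1 = 1200/559 = 2.147.
Then L ∝ R²T⁴ gives L_1/L_2 = (0.750)² × (2.147)⁴ = 0.5625 × 21.24 = 11.95.

11.9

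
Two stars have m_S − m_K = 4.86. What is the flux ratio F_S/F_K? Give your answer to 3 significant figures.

0.0114

F_S/F_K = 10^(−(m_S − m_K)/2.5) = 10^(-4.86/2.5) = 10^-1.944 = 0.01138.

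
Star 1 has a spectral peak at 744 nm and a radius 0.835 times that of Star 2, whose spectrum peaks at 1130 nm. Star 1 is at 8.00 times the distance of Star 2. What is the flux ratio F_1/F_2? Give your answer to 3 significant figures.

Wien's law: T_1/T_2 = λ_2/λ_1 = 1130/744 = 1.519.
L_1/L_2 = (R_1/R_2)²(T_1/T_2)⁴ = (0.835)²(1.519)⁴ = 3.710.
F_1/F_2 = (L_1/L_2)/(d_1/d_2)² = 3.710/(8.00)² = 0.05797.

0.0580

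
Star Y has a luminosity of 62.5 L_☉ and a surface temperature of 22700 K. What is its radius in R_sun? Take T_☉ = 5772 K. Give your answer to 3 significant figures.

0.511 R_sun

R/R_☉ = √(L/L_☉) / (T/T_☉)² = √(62.5) / (3.933)²
       = 7.906 / 15.47 = 0.5111.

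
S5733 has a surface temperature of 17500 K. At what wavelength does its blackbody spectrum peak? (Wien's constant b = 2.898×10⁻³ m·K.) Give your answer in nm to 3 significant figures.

166 nm

λ_max = b/T = 2.898×10⁻³ / 17500 = 1.66×10^-7 m = 165.6 nm.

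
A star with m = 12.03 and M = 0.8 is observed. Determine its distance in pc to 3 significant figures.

m − M = 5 log₁₀(d/10 pc)
12.03 − (0.8) = 11.23 = 5 log₁₀(d/10)
d = 10 × 10^(11.23/5) = 10 × 10^2.246 = 1762 pc.

1.76×10^3 pc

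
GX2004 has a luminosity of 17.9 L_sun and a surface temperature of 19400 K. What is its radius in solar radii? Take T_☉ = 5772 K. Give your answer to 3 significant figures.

0.375 solar radii

R/R_☉ = √(L/L_☉) / (T/T_☉)² = √(17.9) / (3.361)²
       = 4.231 / 11.30 = 0.3745.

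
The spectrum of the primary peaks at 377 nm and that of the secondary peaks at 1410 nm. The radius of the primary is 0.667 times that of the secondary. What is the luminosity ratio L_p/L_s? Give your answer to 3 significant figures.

Wien's law gives T ∝ 1/λ_max, so T_p/T_s = λ_s/λ_p = 1410/377 = 3.740.
Then L ∝ R²T⁴ gives L_p/L_s = (0.667)² × (3.740)⁴ = 0.4449 × 195.7 = 87.05.

87.0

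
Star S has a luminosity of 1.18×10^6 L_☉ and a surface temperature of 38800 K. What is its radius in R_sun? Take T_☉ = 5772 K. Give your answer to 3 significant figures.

R/R_☉ = √(L/L_☉) / (T/T_☉)² = √(1.18×10^6) / (6.722)²
       = 1086 / 45.19 = 24.04.

24.0 R_sun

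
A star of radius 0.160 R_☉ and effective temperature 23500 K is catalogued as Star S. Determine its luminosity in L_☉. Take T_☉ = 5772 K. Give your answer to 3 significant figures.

7.03 L_☉

L/L_☉ = (R/R_☉)² (T/T_☉)⁴ = (0.160)² × (23500/5772)⁴
       = 0.02560 × (4.071)⁴ = 0.02560 × 274.8 = 7.034.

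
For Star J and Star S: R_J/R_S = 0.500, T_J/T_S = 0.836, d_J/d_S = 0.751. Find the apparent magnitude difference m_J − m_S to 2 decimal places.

1.66

L_J/L_S = (0.500)²(0.836)⁴ = 0.1221.
F_J/F_S = (L_J/L_S)/(d_J/d_S)² = 0.1221/0.5640 = 0.2165.
m_J − m_S = −2.5 log₁₀(0.2165) = 1.66.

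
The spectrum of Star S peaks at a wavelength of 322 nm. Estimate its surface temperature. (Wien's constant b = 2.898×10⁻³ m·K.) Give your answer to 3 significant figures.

9.00×10^3 K

T = b/λ_max = 2.898×10⁻³ / (322×10⁻⁹) = 9000 K.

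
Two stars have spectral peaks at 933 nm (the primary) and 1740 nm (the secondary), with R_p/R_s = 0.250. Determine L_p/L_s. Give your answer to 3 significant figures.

0.756

Wien's law gives T ∝ 1/λ_max, so T_p/T_s = λ_s/λ_p = 1740/933 = 1.865.
Then L ∝ R²T⁴ gives L_p/L_s = (0.250)² × (1.865)⁴ = 0.06250 × 12.10 = 0.7560.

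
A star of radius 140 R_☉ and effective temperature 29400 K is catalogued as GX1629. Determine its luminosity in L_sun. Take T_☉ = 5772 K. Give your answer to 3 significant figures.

1.32×10^7 L_sun

L/L_☉ = (R/R_☉)² (T/T_☉)⁴ = (140)² × (29400/5772)⁴
       = 1.960×10^4 × (5.094)⁴ = 1.960×10^4 × 673.1 = 1.319×10^7.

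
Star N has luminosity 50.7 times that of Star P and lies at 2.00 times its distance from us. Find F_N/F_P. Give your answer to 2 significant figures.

13

F = L/(4πd²), so F_N/F_P = (L_N/L_P) / (d_N/d_P)²
= 50.7 / (2.00)² = 50.7 / 4.000 = 12.68.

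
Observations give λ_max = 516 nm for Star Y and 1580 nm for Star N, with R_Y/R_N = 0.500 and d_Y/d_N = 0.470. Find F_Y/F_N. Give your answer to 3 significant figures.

99.5

Wien's law: T_Y/T_N = λ_N/λ_Y = 1580/516 = 3.062.
L_Y/L_N = (R_Y/R_N)²(T_Y/T_N)⁴ = (0.500)²(3.062)⁴ = 21.98.
F_Y/F_N = (L_Y/L_N)/(d_Y/d_N)² = 21.98/(0.470)² = 99.49.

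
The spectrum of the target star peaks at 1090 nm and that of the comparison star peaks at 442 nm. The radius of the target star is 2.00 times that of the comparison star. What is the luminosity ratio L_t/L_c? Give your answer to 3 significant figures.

Wien's law gives T ∝ 1/λ_max, so T_t/T_c = λ_c/λ_t = 442/1090 = 0.4055.
Then L ∝ R²T⁴ gives L_t/L_c = (2.00)² × (0.4055)⁴ = 4.000 × 0.02704 = 0.1082.

0.108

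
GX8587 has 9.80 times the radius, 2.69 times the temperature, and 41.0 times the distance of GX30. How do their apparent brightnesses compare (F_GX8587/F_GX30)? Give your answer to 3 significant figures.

L_GX8587/L_GX30 = (R_GX8587/R_GX30)²(T_GX8587/T_GX30)⁴ = (9.80)² × (2.69)⁴ = 5029.
F_GX8587/F_GX30 = (L_GX8587/L_GX30)/(d_GX8587/d_GX30)² = 5029 / (41.0)² = 2.992.

2.99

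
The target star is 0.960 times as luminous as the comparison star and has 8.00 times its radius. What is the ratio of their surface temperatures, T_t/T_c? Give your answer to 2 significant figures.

0.35

L ∝ R²T⁴ gives T ∝ (L/R²)^(1/4), so
T_t/T_c = (0.960 / 8.00²)^(1/4) = (0.01500)^(1/4) = 0.3500.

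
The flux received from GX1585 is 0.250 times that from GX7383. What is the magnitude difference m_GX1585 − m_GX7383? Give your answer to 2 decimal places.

1.51

m_GX1585 − m_GX7383 = −2.5 log₁₀(F_GX1585/F_GX7383) = −2.5 log₁₀(0.250) = −2.5 × (-0.602) = 1.505.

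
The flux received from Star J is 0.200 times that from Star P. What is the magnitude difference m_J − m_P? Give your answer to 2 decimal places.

1.75

m_J − m_P = −2.5 log₁₀(F_J/F_P) = −2.5 log₁₀(0.200) = −2.5 × (-0.699) = 1.747.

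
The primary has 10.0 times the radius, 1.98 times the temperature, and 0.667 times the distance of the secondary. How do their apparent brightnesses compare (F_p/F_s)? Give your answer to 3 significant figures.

3.45×10^3

L_p/L_s = (R_p/R_s)²(T_p/T_s)⁴ = (10.0)² × (1.98)⁴ = 1537.
F_p/F_s = (L_p/L_s)/(d_p/d_s)² = 1537 / (0.667)² = 3455.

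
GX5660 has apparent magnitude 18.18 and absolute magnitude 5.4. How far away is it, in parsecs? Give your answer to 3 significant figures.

m − M = 5 log₁₀(d/10 pc)
18.18 − (5.4) = 12.78 = 5 log₁₀(d/10)
d = 10 × 10^(12.78/5) = 10 × 10^2.556 = 3597 pc.

3.60×10^3 pc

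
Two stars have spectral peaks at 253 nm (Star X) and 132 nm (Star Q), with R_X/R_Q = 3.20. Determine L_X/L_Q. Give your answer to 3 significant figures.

0.759

Wien's law gives T ∝ 1/λ_max, so T_X/T_Q = λ_Q/λ_X = 132/253 = 0.5217.
Then L ∝ R²T⁴ gives L_X/L_Q = (3.20)² × (0.5217)⁴ = 10.24 × 0.07410 = 0.7588.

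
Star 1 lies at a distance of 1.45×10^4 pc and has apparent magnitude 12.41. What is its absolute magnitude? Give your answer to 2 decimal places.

-3.40

M = m − 5 log₁₀(d/10 pc) = 12.41 − 5 log₁₀(1.45×10^4/10)
  = 12.41 − 5 × 3.161 = 12.41 − 15.81 = -3.40.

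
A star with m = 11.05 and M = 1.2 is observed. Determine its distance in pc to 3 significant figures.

933 pc

m − M = 5 log₁₀(d/10 pc)
11.05 − (1.2) = 9.85 = 5 log₁₀(d/10)
d = 10 × 10^(9.85/5) = 10 × 10^1.970 = 933.3 pc.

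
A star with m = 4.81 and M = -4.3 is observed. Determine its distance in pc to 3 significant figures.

664 pc

m − M = 5 log₁₀(d/10 pc)
4.81 − (-4.3) = 9.11 = 5 log₁₀(d/10)
d = 10 × 10^(9.11/5) = 10 × 10^1.822 = 663.7 pc.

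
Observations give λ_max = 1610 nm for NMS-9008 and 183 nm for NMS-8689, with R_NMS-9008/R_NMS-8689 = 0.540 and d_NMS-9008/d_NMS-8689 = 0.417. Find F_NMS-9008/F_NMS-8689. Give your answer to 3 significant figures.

2.80×10^-4

Wien's law: T_NMS-9008/T_NMS-8689 = λ_NMS-8689/λ_NMS-9008 = 183/1610 = 0.1137.
L_NMS-9008/L_NMS-8689 = (R_NMS-9008/R_NMS-8689)²(T_NMS-9008/T_NMS-8689)⁴ = (0.540)²(0.1137)⁴ = 4.867×10^-5.
F_NMS-9008/F_NMS-8689 = (L_NMS-9008/L_NMS-8689)/(d_NMS-9008/d_NMS-8689)² = 4.867×10^-5/(0.417)² = 2.799×10^-4.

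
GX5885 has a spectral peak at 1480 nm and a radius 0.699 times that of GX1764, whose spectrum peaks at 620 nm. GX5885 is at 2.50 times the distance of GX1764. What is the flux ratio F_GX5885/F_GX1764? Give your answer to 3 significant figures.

Wien's law: T_GX5885/T_GX1764 = λ_GX1764/λ_GX5885 = 620/1480 = 0.4189.
L_GX5885/L_GX1764 = (R_GX5885/R_GX1764)²(T_GX5885/T_GX1764)⁴ = (0.699)²(0.4189)⁴ = 0.01505.
F_GX5885/F_GX1764 = (L_GX5885/L_GX1764)/(d_GX5885/d_GX1764)² = 0.01505/(2.50)² = 0.002408.

0.00241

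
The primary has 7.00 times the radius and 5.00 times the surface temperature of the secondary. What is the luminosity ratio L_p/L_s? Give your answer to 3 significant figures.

From the Stefan–Boltzmann law, L ∝ R²T⁴, so
L_p/L_s = (R_p/R_s)² (T_p/T_s)⁴ = (7.00)² × (5.00)⁴ = 49.00 × 625.0 = 3.062×10^4.

3.06×10^4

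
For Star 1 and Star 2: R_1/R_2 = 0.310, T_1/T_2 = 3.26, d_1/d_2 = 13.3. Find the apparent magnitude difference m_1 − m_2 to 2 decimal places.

3.03

L_1/L_2 = (0.310)²(3.26)⁴ = 10.85.
F_1/F_2 = (L_1/L_2)/(d_1/d_2)² = 10.85/176.9 = 0.06136.
m_1 − m_2 = −2.5 log₁₀(0.06136) = 3.03.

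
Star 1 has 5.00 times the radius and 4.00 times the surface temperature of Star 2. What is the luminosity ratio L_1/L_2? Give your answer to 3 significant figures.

6.40×10^3

From the Stefan–Boltzmann law, L ∝ R²T⁴, so
L_1/L_2 = (R_1/R_2)² (T_1/T_2)⁴ = (5.00)² × (4.00)⁴ = 25.00 × 256.0 = 6400.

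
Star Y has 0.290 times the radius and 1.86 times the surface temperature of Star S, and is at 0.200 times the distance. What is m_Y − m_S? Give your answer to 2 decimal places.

L_Y/L_S = (0.290)²(1.86)⁴ = 1.007.
F_Y/F_S = (L_Y/L_S)/(d_Y/d_S)² = 1.007/0.04000 = 25.16.
m_Y − m_S = −2.5 log₁₀(25.16) = -3.50.

-3.50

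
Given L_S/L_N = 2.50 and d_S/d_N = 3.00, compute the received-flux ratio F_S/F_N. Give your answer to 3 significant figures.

0.278

F = L/(4πd²), so F_S/F_N = (L_S/L_N) / (d_S/d_N)²
= 2.50 / (3.00)² = 2.50 / 9.000 = 0.2778.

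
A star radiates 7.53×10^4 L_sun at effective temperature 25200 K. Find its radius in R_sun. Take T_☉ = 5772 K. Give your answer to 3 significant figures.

14.4 R_sun

R/R_☉ = √(L/L_☉) / (T/T_☉)² = √(7.53×10^4) / (4.366)²
       = 274.4 / 19.06 = 14.40.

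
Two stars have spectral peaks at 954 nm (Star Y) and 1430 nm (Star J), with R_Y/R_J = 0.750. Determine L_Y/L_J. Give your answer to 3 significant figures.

2.84

Wien's law gives T ∝ 1/λ_max, so T_Y/T_J = λ_J/λ_Y = 1430/954 = 1.499.
Then L ∝ R²T⁴ gives L_Y/L_J = (0.750)² × (1.499)⁴ = 0.5625 × 5.048 = 2.840.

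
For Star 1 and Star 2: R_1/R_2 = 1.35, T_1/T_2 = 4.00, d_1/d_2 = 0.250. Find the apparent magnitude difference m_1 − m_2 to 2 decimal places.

-9.68

L_1/L_2 = (1.35)²(4.00)⁴ = 466.6.
F_1/F_2 = (L_1/L_2)/(d_1/d_2)² = 466.6/0.06250 = 7465.
m_1 − m_2 = −2.5 log₁₀(7465) = -9.68.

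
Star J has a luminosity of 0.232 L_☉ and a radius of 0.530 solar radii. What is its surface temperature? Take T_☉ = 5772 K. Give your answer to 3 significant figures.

T/T_☉ = (L/L_☉)^(1/4) / (R/R_☉)^(1/2)
T = 5772 × (0.232)^(1/4) / √(0.530) = 5772 × 0.6940 / 0.7280 = 5503 K.

5.50×10^3 K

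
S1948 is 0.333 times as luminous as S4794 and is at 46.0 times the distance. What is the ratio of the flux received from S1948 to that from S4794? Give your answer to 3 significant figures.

1.57×10^-4

F = L/(4πd²), so F_S1948/F_S4794 = (L_S1948/L_S4794) / (d_S1948/d_S4794)²
= 0.333 / (46.0)² = 0.333 / 2116 = 1.574×10^-4.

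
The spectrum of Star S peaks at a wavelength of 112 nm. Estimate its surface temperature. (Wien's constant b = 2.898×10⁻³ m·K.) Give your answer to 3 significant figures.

2.59×10^4 K

T = b/λ_max = 2.898×10⁻³ / (112×10⁻⁹) = 2.587×10^4 K.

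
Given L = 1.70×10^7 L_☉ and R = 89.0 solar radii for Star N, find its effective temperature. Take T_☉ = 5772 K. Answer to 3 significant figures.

3.93×10^4 K

T/T_☉ = (L/L_☉)^(1/4) / (R/R_☉)^(1/2)
T = 5772 × (1.70×10^7)^(1/4) / √(89.0) = 5772 × 64.21 / 9.434 = 3.929×10^4 K.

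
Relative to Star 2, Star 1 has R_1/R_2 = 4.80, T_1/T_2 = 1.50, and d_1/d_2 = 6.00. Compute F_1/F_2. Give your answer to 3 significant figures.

3.24

L_1/L_2 = (R_1/R_2)²(T_1/T_2)⁴ = (4.80)² × (1.50)⁴ = 116.6.
F_1/F_2 = (L_1/L_2)/(d_1/d_2)² = 116.6 / (6.00)² = 3.240.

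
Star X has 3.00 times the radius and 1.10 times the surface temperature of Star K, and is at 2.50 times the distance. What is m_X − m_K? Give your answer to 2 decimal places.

L_X/L_K = (3.00)²(1.10)⁴ = 13.18.
F_X/F_K = (L_X/L_K)/(d_X/d_K)² = 13.18/6.250 = 2.108.
m_X − m_K = −2.5 log₁₀(2.108) = -0.81.

-0.81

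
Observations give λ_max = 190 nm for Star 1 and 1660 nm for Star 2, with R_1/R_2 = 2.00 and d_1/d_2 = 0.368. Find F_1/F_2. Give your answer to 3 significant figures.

1.72×10^5

Wien's law: T_1/T_2 = λ_2/λ_1 = 1660/190 = 8.737.
L_1/L_2 = (R_1/R_2)²(T_1/T_2)⁴ = (2.00)²(8.737)⁴ = 2.331×10^4.
F_1/F_2 = (L_1/L_2)/(d_1/d_2)² = 2.331×10^4/(0.368)² = 1.721×10^5.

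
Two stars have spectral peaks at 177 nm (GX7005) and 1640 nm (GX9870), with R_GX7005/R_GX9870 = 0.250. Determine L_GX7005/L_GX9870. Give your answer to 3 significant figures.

Wien's law gives T ∝ 1/λ_max, so T_GX7005/T_GX9870 = λ_GX9870/λ_GX7005 = 1640/177 = 9.266.
Then L ∝ R²T⁴ gives L_GX7005/L_GX9870 = (0.250)² × (9.266)⁴ = 0.06250 × 7370 = 460.6.

461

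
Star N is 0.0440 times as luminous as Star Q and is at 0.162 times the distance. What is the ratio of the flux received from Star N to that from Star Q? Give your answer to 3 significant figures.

F = L/(4πd²), so F_N/F_Q = (L_N/L_Q) / (d_N/d_Q)²
= 0.0440 / (0.162)² = 0.0440 / 0.02624 = 1.677.

1.68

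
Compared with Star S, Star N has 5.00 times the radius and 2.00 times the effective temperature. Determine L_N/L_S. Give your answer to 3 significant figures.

400

From the Stefan–Boltzmann law, L ∝ R²T⁴, so
L_N/L_S = (R_N/R_S)² (T_N/T_S)⁴ = (5.00)² × (2.00)⁴ = 25.00 × 16.00 = 400.0.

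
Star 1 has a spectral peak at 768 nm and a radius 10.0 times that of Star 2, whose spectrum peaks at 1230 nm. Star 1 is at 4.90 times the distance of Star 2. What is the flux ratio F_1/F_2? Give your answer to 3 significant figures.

Wien's law: T_1/T_2 = λ_2/λ_1 = 1230/768 = 1.602.
L_1/L_2 = (R_1/R_2)²(T_1/T_2)⁴ = (10.0)²(1.602)⁴ = 657.9.
F_1/F_2 = (L_1/L_2)/(d_1/d_2)² = 657.9/(4.90)² = 27.40.

27.4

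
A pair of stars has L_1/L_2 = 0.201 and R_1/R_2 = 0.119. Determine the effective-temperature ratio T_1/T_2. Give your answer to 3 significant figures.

L ∝ R²T⁴ gives T ∝ (L/R²)^(1/4), so
T_1/T_2 = (0.201 / 0.119²)^(1/4) = (14.19)^(1/4) = 1.941.

1.94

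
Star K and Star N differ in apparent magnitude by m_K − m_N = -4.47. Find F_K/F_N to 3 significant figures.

61.4

F_K/F_N = 10^(−(m_K − m_N)/2.5) = 10^(4.47/2.5) = 10^1.788 = 61.38.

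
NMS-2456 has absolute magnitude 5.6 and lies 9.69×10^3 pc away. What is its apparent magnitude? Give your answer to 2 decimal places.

m = M + 5 log₁₀(d/10 pc) = 5.6 + 5 log₁₀(9.69×10^3/10)
  = 5.6 + 5 × 2.986 = 5.6 + 14.93 = 20.53.

20.53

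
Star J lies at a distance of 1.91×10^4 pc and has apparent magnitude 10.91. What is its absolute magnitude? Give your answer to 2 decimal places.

-5.50

M = m − 5 log₁₀(d/10 pc) = 10.91 − 5 log₁₀(1.91×10^4/10)
  = 10.91 − 5 × 3.281 = 10.91 − 16.41 = -5.50.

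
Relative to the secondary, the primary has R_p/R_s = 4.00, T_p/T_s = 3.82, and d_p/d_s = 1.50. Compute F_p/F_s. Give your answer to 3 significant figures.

L_p/L_s = (R_p/R_s)²(T_p/T_s)⁴ = (4.00)² × (3.82)⁴ = 3407.
F_p/F_s = (L_p/L_s)/(d_p/d_s)² = 3407 / (1.50)² = 1514.

1.51×10^3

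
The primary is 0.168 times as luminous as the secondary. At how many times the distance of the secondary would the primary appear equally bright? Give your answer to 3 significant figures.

Equal flux requires L_p/d_p² = L_s/d_s², so d_p/d_s = √(L_p/L_s)
= √(0.168) = 0.4099.

0.410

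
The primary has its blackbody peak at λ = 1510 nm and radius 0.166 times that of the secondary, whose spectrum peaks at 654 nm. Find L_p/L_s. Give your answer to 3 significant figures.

Wien's law gives T ∝ 1/λ_max, so T_p/T_s = λ_s/λ_p = 654/1510 = 0.4331.
Then L ∝ R²T⁴ gives L_p/L_s = (0.166)² × (0.4331)⁴ = 0.02756 × 0.03519 = 9.697×10^-4.

9.70×10^-4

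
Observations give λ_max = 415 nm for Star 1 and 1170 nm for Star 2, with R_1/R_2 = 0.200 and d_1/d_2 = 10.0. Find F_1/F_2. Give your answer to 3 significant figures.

0.0253

Wien's law: T_1/T_2 = λ_2/λ_1 = 1170/415 = 2.819.
L_1/L_2 = (R_1/R_2)²(T_1/T_2)⁴ = (0.200)²(2.819)⁴ = 2.527.
F_1/F_2 = (L_1/L_2)/(d_1/d_2)² = 2.527/(10.0)² = 0.02527.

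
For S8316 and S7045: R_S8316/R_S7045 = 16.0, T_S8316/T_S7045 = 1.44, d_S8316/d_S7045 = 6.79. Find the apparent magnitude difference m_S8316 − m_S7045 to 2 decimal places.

L_S8316/L_S7045 = (16.0)²(1.44)⁴ = 1101.
F_S8316/F_S7045 = (L_S8316/L_S7045)/(d_S8316/d_S7045)² = 1101/46.10 = 23.88.
m_S8316 − m_S7045 = −2.5 log₁₀(23.88) = -3.44.

-3.44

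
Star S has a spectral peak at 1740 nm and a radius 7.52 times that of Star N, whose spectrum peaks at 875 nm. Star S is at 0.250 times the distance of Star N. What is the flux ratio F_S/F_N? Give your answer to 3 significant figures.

57.9

Wien's law: T_S/T_N = λ_N/λ_S = 875/1740 = 0.5029.
L_S/L_N = (R_S/R_N)²(T_S/T_N)⁴ = (7.52)²(0.5029)⁴ = 3.616.
F_S/F_N = (L_S/L_N)/(d_S/d_N)² = 3.616/(0.250)² = 57.86.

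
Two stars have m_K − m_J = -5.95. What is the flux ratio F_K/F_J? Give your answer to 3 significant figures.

F_K/F_J = 10^(−(m_K − m_J)/2.5) = 10^(5.95/2.5) = 10^2.380 = 239.9.

240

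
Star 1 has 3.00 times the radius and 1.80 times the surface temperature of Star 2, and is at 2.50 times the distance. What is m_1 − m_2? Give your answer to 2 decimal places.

L_1/L_2 = (3.00)²(1.80)⁴ = 94.48.
F_1/F_2 = (L_1/L_2)/(d_1/d_2)² = 94.48/6.250 = 15.12.
m_1 − m_2 = −2.5 log₁₀(15.12) = -2.95.

-2.95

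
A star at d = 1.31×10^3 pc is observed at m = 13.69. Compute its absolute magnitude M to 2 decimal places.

3.10

M = m − 5 log₁₀(d/10 pc) = 13.69 − 5 log₁₀(1.31×10^3/10)
  = 13.69 − 5 × 2.117 = 13.69 − 10.59 = 3.10.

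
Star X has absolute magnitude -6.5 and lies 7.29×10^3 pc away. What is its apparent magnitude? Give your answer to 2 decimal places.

m = M + 5 log₁₀(d/10 pc) = -6.5 + 5 log₁₀(7.29×10^3/10)
  = -6.5 + 5 × 2.863 = -6.5 + 14.31 = 7.81.

7.81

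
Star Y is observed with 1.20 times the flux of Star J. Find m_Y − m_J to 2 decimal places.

-0.20

m_Y − m_J = −2.5 log₁₀(F_Y/F_J) = −2.5 log₁₀(1.20) = −2.5 × (0.079) = -0.198.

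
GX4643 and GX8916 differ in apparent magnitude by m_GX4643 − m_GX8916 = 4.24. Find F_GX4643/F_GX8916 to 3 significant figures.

0.0201

F_GX4643/F_GX8916 = 10^(−(m_GX4643 − m_GX8916)/2.5) = 10^(-4.24/2.5) = 10^-1.696 = 0.02014.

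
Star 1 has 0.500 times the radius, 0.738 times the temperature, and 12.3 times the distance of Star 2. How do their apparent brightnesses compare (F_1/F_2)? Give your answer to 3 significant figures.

L_1/L_2 = (R_1/R_2)²(T_1/T_2)⁴ = (0.500)² × (0.738)⁴ = 0.07416.
F_1/F_2 = (L_1/L_2)/(d_1/d_2)² = 0.07416 / (12.3)² = 4.902×10^-4.

4.90×10^-4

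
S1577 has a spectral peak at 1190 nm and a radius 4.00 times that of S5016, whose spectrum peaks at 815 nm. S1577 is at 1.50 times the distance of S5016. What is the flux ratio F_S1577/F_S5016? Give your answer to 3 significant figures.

Wien's law: T_S1577/T_S5016 = λ_S5016/λ_S1577 = 815/1190 = 0.6849.
L_S1577/L_S5016 = (R_S1577/R_S5016)²(T_S1577/T_S5016)⁴ = (4.00)²(0.6849)⁴ = 3.520.
F_S1577/F_S5016 = (L_S1577/L_S5016)/(d_S1577/d_S5016)² = 3.520/(1.50)² = 1.565.

1.56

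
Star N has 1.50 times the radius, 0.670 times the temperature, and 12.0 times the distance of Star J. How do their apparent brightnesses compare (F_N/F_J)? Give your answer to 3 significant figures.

L_N/L_J = (R_N/R_J)²(T_N/T_J)⁴ = (1.50)² × (0.670)⁴ = 0.4534.
F_N/F_J = (L_N/L_J)/(d_N/d_J)² = 0.4534 / (12.0)² = 0.003149.

0.00315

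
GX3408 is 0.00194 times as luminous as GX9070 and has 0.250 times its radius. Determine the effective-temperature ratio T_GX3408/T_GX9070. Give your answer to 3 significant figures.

L ∝ R²T⁴ gives T ∝ (L/R²)^(1/4), so
T_GX3408/T_GX9070 = (0.00194 / 0.250²)^(1/4) = (0.03104)^(1/4) = 0.4197.

0.420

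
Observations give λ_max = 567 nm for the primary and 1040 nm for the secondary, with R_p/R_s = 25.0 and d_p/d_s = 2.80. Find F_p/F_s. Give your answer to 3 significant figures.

Wien's law: T_p/T_s = λ_s/λ_p = 1040/567 = 1.834.
L_p/L_s = (R_p/R_s)²(T_p/T_s)⁴ = (25.0)²(1.834)⁴ = 7074.
F_p/F_s = (L_p/L_s)/(d_p/d_s)² = 7074/(2.80)² = 902.3.

902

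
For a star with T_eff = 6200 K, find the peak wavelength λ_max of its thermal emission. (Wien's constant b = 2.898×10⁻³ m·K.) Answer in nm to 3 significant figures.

λ_max = b/T = 2.898×10⁻³ / 6200 = 4.67×10^-7 m = 467.4 nm.

467 nm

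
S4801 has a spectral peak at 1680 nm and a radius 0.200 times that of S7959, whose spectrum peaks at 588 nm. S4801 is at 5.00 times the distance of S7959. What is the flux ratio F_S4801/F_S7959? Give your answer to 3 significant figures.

2.40×10^-5

Wien's law: T_S4801/T_S7959 = λ_S7959/λ_S4801 = 588/1680 = 0.3500.
L_S4801/L_S7959 = (R_S4801/R_S7959)²(T_S4801/T_S7959)⁴ = (0.200)²(0.3500)⁴ = 6.002×10^-4.
F_S4801/F_S7959 = (L_S4801/L_S7959)/(d_S4801/d_S7959)² = 6.002×10^-4/(5.00)² = 2.401×10^-5.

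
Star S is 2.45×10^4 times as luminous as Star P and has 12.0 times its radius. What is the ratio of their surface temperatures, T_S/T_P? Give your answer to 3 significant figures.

3.61

L ∝ R²T⁴ gives T ∝ (L/R²)^(1/4), so
T_S/T_P = (2.45×10^4 / 12.0²)^(1/4) = (170.1)^(1/4) = 3.612.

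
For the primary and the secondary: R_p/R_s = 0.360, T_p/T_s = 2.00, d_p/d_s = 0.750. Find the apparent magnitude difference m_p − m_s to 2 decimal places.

-1.42

L_p/L_s = (0.360)²(2.00)⁴ = 2.074.
F_p/F_s = (L_p/L_s)/(d_p/d_s)² = 2.074/0.5625 = 3.686.
m_p − m_s = −2.5 log₁₀(3.686) = -1.42.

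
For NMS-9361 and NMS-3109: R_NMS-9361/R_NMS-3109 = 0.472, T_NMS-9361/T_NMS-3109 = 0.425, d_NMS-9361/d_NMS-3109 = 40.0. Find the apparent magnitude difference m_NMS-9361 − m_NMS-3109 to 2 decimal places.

L_NMS-9361/L_NMS-3109 = (0.472)²(0.425)⁴ = 0.007268.
F_NMS-9361/F_NMS-3109 = (L_NMS-9361/L_NMS-3109)/(d_NMS-9361/d_NMS-3109)² = 0.007268/1600 = 4.543×10^-6.
m_NMS-9361 − m_NMS-3109 = −2.5 log₁₀(4.543×10^-6) = 13.36.

13.36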